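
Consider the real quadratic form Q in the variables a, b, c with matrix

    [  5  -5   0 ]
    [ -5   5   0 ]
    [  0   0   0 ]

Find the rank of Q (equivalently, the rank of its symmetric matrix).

Symmetric row and column elimination reduces A to a congruent diagonal form with pivots 5, 0, 0.
That gives 1 positive, 2 zero pivots.
The rank is the number of nonzero pivots: 1.

1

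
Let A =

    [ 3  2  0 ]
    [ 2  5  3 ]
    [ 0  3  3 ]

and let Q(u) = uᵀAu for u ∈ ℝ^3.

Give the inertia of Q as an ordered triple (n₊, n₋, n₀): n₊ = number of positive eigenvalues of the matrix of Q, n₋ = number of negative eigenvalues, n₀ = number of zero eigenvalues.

(3, 0, 0)

An LDLᵀ factorisation of A has diagonal entries 3, 11/3, 6/11.
So there are 3 positive pivots.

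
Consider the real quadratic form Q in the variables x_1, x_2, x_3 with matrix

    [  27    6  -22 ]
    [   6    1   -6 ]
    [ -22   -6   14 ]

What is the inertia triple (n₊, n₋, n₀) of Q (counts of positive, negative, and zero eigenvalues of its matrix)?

Applying the same elementary operations to the rows and columns of A produces a congruent diagonal matrix with entries 27, -1/3, -2/9.
That gives 1 positive, 2 negative pivots.

(1, 2, 0)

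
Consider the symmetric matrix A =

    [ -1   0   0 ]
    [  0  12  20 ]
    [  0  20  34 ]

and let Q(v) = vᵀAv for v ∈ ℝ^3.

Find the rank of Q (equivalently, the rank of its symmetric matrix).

An LDLᵀ factorisation of A has diagonal entries -1, 12, 2/3.
So there are 2 positive, 1 negative pivots.
The rank is the number of nonzero pivots: 3.

3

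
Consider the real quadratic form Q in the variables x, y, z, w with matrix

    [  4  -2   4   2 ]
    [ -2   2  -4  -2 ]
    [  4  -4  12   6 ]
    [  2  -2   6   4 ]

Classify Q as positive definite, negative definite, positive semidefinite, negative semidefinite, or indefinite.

Leading principal minors: Δ_1 = 4, Δ_2 = 4, Δ_3 = 16, Δ_4 = 16.
All leading principal minors are positive, so by Sylvester's criterion Q is positive definite.

positive definite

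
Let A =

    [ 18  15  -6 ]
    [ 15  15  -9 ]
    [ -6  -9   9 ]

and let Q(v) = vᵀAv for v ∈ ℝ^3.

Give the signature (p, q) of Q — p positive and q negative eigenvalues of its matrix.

(3, 0)

Congruent diagonalization of A (simultaneous row and column reduction) yields pivots 18, 5/2, 3/5.
That gives 3 positive pivots.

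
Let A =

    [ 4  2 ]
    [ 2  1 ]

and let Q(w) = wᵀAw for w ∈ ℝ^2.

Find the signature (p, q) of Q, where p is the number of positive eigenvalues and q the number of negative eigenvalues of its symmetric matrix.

Applying the same elementary operations to the rows and columns of A produces a congruent diagonal matrix with entries 4, 0.
That gives 1 positive, 1 zero pivots.

(1, 0)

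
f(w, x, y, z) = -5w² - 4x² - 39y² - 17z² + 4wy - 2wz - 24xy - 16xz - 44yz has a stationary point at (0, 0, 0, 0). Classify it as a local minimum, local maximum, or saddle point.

The Hessian at the origin is H = [[-10, 0, 4, -2], [0, -8, -24, -16], [4, -24, -78, -44], [-2, -16, -44, -34]].
Symmetric row and column elimination reduces H to a congruent diagonal form with pivots -10, -8, -22/5, 8/11.
That gives 1 positive, 3 negative pivots.
H is indefinite, so the origin is a saddle point.

saddle point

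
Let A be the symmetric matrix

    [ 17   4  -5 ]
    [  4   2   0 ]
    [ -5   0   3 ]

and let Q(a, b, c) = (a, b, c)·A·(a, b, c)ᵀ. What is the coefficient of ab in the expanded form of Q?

8

The coefficient of ab is A[1,2] + A[2,1] = 2·4 = 8.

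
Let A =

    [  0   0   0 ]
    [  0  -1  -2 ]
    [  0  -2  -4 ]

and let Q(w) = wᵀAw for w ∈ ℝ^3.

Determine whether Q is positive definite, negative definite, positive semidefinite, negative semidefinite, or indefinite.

negative semidefinite

Applying the same elementary operations to the rows and columns of A produces a congruent diagonal matrix with entries 0, -1, 0.
That gives 1 negative, 2 zero pivots.
Hence Q is negative semidefinite.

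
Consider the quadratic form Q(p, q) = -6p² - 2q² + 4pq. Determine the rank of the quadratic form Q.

Write A = [[-6, 2], [2, -2]].
Row-reducing A symmetrically gives the diagonal entries -6, -4/3.
So there are 2 negative pivots.
The rank is the number of nonzero pivots: 2.

2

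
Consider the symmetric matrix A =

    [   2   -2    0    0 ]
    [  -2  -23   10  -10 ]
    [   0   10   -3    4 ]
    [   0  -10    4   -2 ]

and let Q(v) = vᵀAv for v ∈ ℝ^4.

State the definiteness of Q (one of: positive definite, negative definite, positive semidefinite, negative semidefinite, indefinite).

An LDLᵀ factorisation of A has diagonal entries 2, -25, 1, 2.
So there are 3 positive, 1 negative pivots.
Hence Q is indefinite.

indefinite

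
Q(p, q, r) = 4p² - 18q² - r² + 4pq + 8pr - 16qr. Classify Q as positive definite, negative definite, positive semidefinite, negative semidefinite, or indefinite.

The symmetric matrix is A = [[4, 2, 4], [2, -18, -8], [4, -8, -1]].
Symmetric row and column elimination reduces A to a congruent diagonal form with pivots 4, -19, 5/19.
So there are 2 positive, 1 negative pivots.
Hence Q is indefinite.

indefinite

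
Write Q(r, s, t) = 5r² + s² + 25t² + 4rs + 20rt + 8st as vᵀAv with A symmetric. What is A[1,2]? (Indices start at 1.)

The coefficient of r·s in Q is 4. For a symmetric A this equals A[1,2] + A[2,1] = 2·A[1,2].
So A[1,2] = 4/2 = 2.

2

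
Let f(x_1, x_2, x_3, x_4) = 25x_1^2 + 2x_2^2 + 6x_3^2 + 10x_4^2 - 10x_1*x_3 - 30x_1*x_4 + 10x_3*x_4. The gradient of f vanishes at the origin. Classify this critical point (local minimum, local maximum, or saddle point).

The Hessian at the origin is H = [[50, 0, -10, -30], [0, 4, 0, 0], [-10, 0, 12, 10], [-30, 0, 10, 20]].
Symmetric row and column elimination reduces H to a congruent diagonal form with pivots 50, 4, 10, 2/5.
So there are 4 positive pivots.
H is positive definite, so the origin is a strict local minimum.

local minimum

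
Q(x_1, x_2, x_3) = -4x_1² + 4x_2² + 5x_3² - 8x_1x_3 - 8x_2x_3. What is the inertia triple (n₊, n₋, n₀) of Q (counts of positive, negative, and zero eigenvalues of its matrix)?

(2, 1, 0)

The symmetric matrix is A = [[-4, 0, -4], [0, 4, -4], [-4, -4, 5]].
Row-reducing A symmetrically gives the diagonal entries -4, 4, 5.
Counting signs: 2 positive, 1 negative.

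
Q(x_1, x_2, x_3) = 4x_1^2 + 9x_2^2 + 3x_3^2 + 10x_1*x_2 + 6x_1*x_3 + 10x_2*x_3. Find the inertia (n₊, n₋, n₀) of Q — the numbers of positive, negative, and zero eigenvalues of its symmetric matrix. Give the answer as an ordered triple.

(3, 0, 0)

The symmetric matrix is A = [[4, 5, 3], [5, 9, 5], [3, 5, 3]].
Symmetric row and column elimination reduces A to a congruent diagonal form with pivots 4, 11/4, 2/11.
That gives 3 positive pivots.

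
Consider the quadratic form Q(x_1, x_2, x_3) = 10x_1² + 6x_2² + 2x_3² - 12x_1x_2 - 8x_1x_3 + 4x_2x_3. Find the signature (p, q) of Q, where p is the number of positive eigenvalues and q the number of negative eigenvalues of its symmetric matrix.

(3, 0)

The associated matrix is A = [[10, -6, -4], [-6, 6, 2], [-4, 2, 2]].
Symmetric row and column elimination reduces A to a congruent diagonal form with pivots 10, 12/5, 1/3.
So there are 3 positive pivots.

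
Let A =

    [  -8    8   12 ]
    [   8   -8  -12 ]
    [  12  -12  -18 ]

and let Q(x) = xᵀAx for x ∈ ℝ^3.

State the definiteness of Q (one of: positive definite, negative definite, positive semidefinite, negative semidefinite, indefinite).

Row-reducing A symmetrically gives the diagonal entries -8, 0, 0.
So there are 1 negative, 2 zero pivots.
Hence Q is negative semidefinite.

negative semidefinite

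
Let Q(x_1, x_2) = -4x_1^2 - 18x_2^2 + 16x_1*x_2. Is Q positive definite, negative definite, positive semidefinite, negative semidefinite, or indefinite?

The symmetric matrix of Q is [[-4, 8], [8, -18]].
For the 2×2 matrix [[-4, 8], [8, -18]]: det = -4·-18 − (8)² = 8, trace = -22.
det > 0 so both eigenvalues share the sign of the trace; trace = -22 < 0 ⇒ both negative.

negative definite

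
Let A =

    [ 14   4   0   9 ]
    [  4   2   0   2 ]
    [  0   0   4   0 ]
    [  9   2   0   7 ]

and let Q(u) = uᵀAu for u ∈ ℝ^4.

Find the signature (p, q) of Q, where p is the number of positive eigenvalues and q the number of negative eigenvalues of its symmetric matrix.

(4, 0)

Row-reducing A symmetrically gives the diagonal entries 14, 6/7, 4, 5/6.
That gives 4 positive pivots.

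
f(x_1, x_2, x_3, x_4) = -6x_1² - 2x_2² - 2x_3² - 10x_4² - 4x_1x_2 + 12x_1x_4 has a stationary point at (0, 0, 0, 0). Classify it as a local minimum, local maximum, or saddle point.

The Hessian at the origin is H = [[-12, -4, 0, 12], [-4, -4, 0, 0], [0, 0, -4, 0], [12, 0, 0, -20]].
Applying the same elementary operations to the rows and columns of H produces a congruent diagonal matrix with entries -12, -8/3, -4, -2.
That gives 4 negative pivots.
H is negative definite, so the origin is a strict local maximum.

local maximum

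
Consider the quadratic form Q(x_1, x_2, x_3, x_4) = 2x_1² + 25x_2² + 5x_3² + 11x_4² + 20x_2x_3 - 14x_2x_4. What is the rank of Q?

The symmetric matrix is A = [[2, 0, 0, 0], [0, 25, 10, -7], [0, 10, 5, 0], [0, -7, 0, 11]].
Congruent diagonalization of A (simultaneous row and column reduction) yields pivots 2, 25, 1, 6/5.
Counting signs: 4 positive.
The rank is the number of nonzero pivots: 4.

4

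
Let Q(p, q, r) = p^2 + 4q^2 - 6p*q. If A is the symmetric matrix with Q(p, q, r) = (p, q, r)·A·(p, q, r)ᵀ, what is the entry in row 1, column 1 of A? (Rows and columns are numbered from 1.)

The coefficient of p^2 in Q is 1, and that is exactly A[1,1].

1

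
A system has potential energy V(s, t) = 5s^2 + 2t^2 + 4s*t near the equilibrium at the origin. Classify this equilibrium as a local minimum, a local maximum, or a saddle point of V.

The Hessian at the origin is H = [[10, 4], [4, 4]].
det H = 10·4 − (4)² = 24 > 0 and H[1,1] = 10 > 0, so H is positive definite.
Therefore the origin is a local minimum.

local minimum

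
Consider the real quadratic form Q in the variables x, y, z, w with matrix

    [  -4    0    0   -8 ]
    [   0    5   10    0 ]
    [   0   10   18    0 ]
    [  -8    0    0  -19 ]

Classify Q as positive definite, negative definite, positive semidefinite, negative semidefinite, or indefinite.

indefinite

An LDLᵀ factorisation of A has diagonal entries -4, 5, -2, -3.
So there are 1 positive, 3 negative pivots.
Hence Q is indefinite.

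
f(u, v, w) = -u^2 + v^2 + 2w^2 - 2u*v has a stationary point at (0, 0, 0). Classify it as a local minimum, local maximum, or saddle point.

saddle point

The Hessian at the origin is H = [[-2, -2, 0], [-2, 2, 0], [0, 0, 4]].
Symmetric row and column elimination reduces H to a congruent diagonal form with pivots -2, 4, 4.
That gives 2 positive, 1 negative pivots.
H is indefinite, so the origin is a saddle point.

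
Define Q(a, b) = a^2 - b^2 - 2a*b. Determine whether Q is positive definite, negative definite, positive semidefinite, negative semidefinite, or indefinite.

indefinite

The symmetric matrix of Q is [[1, -1], [-1, -1]].
For the 2×2 matrix [[1, -1], [-1, -1]]: det = 1·-1 − (-1)² = -2, trace = 0.
det < 0 so the eigenvalues have opposite signs; the form is indefinite.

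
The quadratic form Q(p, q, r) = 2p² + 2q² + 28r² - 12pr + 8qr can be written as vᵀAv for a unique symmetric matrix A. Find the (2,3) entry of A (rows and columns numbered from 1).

4

The coefficient of q·r in Q is 8. For a symmetric A this equals A[2,3] + A[3,2] = 2·A[2,3].
So A[2,3] = 8/2 = 4.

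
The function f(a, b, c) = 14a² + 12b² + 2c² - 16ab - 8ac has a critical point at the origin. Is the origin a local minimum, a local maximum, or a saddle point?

local minimum

The Hessian at the origin is H = [[28, -16, -8], [-16, 24, 0], [-8, 0, 4]].
Row-reducing H symmetrically gives the diagonal entries 28, 104/7, 4/13.
That gives 3 positive pivots.
H is positive definite, so the origin is a strict local minimum.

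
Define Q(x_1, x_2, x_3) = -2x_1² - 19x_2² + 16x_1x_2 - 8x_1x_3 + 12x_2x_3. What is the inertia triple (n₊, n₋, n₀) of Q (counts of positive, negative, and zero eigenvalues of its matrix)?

The associated matrix is A = [[-2, 8, -4], [8, -19, 6], [-4, 6, 0]].
An LDLᵀ factorisation of A has diagonal entries -2, 13, 4/13.
That gives 2 positive, 1 negative pivots.

(2, 1, 0)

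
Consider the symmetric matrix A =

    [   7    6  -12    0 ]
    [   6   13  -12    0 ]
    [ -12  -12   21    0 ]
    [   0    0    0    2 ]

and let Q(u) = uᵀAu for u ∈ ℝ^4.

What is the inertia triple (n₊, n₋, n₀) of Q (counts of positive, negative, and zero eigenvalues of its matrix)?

Congruent diagonalization of A (simultaneous row and column reduction) yields pivots 7, 55/7, 3/55, 2.
That gives 4 positive pivots.

(4, 0, 0)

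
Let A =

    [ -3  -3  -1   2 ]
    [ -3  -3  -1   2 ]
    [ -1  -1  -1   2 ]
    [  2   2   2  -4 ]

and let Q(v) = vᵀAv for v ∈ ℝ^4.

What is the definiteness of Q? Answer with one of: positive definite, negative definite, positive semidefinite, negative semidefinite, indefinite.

Congruent diagonalization of A (simultaneous row and column reduction) yields pivots -3, 0, -2/3, 0.
So there are 2 negative, 2 zero pivots.
Hence Q is negative semidefinite.

negative semidefinite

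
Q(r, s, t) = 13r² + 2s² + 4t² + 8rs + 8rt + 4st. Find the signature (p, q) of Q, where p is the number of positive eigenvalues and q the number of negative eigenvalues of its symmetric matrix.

The associated matrix is A = [[13, 4, 4], [4, 2, 2], [4, 2, 4]].
Applying the same elementary operations to the rows and columns of A produces a congruent diagonal matrix with entries 13, 10/13, 2.
Counting signs: 3 positive.

(3, 0)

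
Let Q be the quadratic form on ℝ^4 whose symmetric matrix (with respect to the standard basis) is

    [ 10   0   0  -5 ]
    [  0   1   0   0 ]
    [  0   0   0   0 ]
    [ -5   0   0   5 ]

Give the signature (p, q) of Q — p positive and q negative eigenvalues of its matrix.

Symmetric row and column elimination reduces A to a congruent diagonal form with pivots 10, 1, 0, 5/2.
That gives 3 positive, 1 zero pivots.

(3, 0)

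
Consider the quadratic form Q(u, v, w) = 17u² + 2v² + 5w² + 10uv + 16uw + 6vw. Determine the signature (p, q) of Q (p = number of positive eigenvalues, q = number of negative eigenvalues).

Write A = [[17, 5, 8], [5, 2, 3], [8, 3, 5]].
Congruent diagonalization of A (simultaneous row and column reduction) yields pivots 17, 9/17, 4/9.
That gives 3 positive pivots.

(3, 0)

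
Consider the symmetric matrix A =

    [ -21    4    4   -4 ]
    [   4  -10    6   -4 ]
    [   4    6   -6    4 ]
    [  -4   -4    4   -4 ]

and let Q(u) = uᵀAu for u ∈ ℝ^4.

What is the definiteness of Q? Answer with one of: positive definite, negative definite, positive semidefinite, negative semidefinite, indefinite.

negative definite

Applying the same elementary operations to the rows and columns of A produces a congruent diagonal matrix with entries -21, -194/21, -28/97, -4/7.
Counting signs: 4 negative.
Hence Q is negative definite.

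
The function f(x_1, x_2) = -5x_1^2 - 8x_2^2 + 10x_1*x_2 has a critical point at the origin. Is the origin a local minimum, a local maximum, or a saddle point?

The Hessian at the origin is H = [[-10, 10], [10, -16]].
det H = -10·-16 − (10)² = 60 > 0 and H[1,1] = -10 < 0, so H is negative definite.
Therefore the origin is a local maximum.

local maximum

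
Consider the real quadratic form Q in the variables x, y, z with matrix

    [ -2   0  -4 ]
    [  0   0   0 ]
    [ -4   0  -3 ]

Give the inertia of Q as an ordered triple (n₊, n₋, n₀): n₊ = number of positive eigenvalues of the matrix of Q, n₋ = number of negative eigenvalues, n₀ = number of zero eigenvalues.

Row-reducing A symmetrically gives the diagonal entries -2, 0, 5.
So there are 1 positive, 1 negative, 1 zero pivots.

(1, 1, 1)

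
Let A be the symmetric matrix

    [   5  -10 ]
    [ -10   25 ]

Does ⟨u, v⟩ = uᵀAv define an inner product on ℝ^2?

yes

Leading principal minors: Δ_1 = 5, Δ_2 = 25.
All leading principal minors are positive, so by Sylvester's criterion Q is positive definite.
⟨·,·⟩ is an inner product exactly when A is positive definite.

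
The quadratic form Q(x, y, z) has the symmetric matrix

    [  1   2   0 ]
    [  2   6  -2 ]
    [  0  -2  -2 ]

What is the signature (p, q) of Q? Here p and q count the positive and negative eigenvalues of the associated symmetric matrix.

Symmetric row and column elimination reduces A to a congruent diagonal form with pivots 1, 2, -4.
So there are 2 positive, 1 negative pivots.

(2, 1)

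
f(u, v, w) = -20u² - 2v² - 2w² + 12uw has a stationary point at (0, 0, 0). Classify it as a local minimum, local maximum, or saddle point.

The Hessian at the origin is H = [[-40, 0, 12], [0, -4, 0], [12, 0, -4]].
Applying the same elementary operations to the rows and columns of H produces a congruent diagonal matrix with entries -40, -4, -2/5.
That gives 3 negative pivots.
H is negative definite, so the origin is a strict local maximum.

local maximum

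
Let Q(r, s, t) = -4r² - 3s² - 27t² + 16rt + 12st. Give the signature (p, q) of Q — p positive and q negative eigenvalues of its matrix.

(1, 2)

The associated matrix is A = [[-4, 0, 8], [0, -3, 6], [8, 6, -27]].
Row-reducing A symmetrically gives the diagonal entries -4, -3, 1.
So there are 1 positive, 2 negative pivots.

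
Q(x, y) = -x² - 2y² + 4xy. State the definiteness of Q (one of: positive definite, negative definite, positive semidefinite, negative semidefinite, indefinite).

indefinite

The symmetric matrix is A = [[-1, 2], [2, -2]].
Applying the same elementary operations to the rows and columns of A produces a congruent diagonal matrix with entries -1, 2.
That gives 1 positive, 1 negative pivots.
Hence Q is indefinite.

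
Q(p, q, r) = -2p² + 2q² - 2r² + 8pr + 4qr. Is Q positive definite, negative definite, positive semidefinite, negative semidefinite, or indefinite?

The associated matrix is A = [[-2, 0, 4], [0, 2, 2], [4, 2, -2]].
Row-reducing A symmetrically gives the diagonal entries -2, 2, 4.
That gives 2 positive, 1 negative pivots.
Hence Q is indefinite.

indefinite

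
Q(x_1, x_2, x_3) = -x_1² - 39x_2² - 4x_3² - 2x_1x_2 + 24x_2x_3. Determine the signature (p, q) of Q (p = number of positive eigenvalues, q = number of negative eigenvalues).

(0, 3)

The associated matrix is A = [[-1, -1, 0], [-1, -39, 12], [0, 12, -4]].
Congruent diagonalization of A (simultaneous row and column reduction) yields pivots -1, -38, -4/19.
Counting signs: 3 negative.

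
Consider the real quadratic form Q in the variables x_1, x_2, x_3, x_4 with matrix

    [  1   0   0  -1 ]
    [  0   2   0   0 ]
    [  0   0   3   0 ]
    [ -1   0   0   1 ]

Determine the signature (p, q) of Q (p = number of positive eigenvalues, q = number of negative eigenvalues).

(3, 0)

Row-reducing A symmetrically gives the diagonal entries 1, 2, 3, 0.
So there are 3 positive, 1 zero pivots.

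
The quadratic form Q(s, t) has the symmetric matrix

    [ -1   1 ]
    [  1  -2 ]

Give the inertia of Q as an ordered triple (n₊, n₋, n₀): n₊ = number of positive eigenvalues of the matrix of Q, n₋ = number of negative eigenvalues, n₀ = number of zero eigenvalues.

Row-reducing A symmetrically gives the diagonal entries -1, -1.
Counting signs: 2 negative.

(0, 2, 0)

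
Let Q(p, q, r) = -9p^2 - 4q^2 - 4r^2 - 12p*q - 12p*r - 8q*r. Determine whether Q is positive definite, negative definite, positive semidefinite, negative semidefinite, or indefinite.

negative semidefinite

The symmetric matrix is A = [[-9, -6, -6], [-6, -4, -4], [-6, -4, -4]].
Row-reducing A symmetrically gives the diagonal entries -9, 0, 0.
So there are 1 negative, 2 zero pivots.
Hence Q is negative semidefinite.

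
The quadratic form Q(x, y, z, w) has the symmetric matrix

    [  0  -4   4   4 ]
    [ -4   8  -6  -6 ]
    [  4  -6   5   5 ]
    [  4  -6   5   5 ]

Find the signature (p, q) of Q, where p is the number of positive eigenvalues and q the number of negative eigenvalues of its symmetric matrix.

(2, 1)

By Sylvester's law of inertia any congruent diagonalization of A has 2 positive, 1 negative and 1 zero entries.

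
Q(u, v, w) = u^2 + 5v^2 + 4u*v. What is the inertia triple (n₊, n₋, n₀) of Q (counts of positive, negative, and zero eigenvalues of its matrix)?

(2, 0, 1)

The associated matrix is A = [[1, 2, 0], [2, 5, 0], [0, 0, 0]].
Applying the same elementary operations to the rows and columns of A produces a congruent diagonal matrix with entries 1, 1, 0.
That gives 2 positive, 1 zero pivots.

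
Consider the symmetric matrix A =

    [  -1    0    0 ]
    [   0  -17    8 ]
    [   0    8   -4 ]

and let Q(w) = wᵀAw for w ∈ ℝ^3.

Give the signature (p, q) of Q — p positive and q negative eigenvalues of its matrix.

(0, 3)

Applying the same elementary operations to the rows and columns of A produces a congruent diagonal matrix with entries -1, -17, -4/17.
So there are 3 negative pivots.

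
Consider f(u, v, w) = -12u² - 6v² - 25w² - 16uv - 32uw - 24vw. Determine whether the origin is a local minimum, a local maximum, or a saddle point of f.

local maximum

The Hessian at the origin is H = [[-24, -16, -32], [-16, -12, -24], [-32, -24, -50]].
Applying the same elementary operations to the rows and columns of H produces a congruent diagonal matrix with entries -24, -4/3, -2.
That gives 3 negative pivots.
H is negative definite, so the origin is a strict local maximum.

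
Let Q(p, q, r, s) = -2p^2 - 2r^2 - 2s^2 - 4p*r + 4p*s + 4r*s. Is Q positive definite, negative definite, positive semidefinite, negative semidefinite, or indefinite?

negative semidefinite

Write A = [[-2, 0, -2, 2], [0, 0, 0, 0], [-2, 0, -2, 2], [2, 0, 2, -2]].
Congruent diagonalization of A (simultaneous row and column reduction) yields pivots -2, 0, 0, 0.
That gives 1 negative, 3 zero pivots.
Hence Q is negative semidefinite.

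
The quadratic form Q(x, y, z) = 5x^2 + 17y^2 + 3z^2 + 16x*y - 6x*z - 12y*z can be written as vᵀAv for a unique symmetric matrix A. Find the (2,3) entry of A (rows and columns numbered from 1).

-6

The coefficient of y·z in Q is -12. For a symmetric A this equals A[2,3] + A[3,2] = 2·A[2,3].
So A[2,3] = -12/2 = -6.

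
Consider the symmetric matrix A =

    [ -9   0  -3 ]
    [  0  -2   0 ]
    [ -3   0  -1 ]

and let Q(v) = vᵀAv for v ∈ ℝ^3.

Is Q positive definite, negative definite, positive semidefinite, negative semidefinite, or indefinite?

negative semidefinite

Row-reducing A symmetrically gives the diagonal entries -9, -2, 0.
So there are 2 negative, 1 zero pivots.
Hence Q is negative semidefinite.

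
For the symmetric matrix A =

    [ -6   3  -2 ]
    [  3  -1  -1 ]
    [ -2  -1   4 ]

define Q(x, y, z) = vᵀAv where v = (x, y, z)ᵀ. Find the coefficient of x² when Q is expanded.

-6

The coefficient of x² is the diagonal entry A[1,1] = -6.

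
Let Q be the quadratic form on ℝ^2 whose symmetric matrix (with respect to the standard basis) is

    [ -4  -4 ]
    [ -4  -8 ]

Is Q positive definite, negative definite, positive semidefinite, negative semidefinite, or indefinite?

negative definite

For the 2×2 matrix [[-4, -4], [-4, -8]]: det = -4·-8 − (-4)² = 16, trace = -12.
det > 0 so both eigenvalues share the sign of the trace; trace = -12 < 0 ⇒ both negative.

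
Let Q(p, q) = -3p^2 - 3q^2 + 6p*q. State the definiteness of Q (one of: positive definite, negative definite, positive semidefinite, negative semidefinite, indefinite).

The associated matrix is A = [[-3, 3], [3, -3]].
Row-reducing A symmetrically gives the diagonal entries -3, 0.
That gives 1 negative, 1 zero pivots.
Hence Q is negative semidefinite.

negative semidefinite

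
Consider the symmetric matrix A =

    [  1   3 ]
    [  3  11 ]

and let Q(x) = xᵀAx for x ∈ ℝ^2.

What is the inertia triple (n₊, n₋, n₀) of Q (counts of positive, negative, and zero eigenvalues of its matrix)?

(2, 0, 0)

Congruent diagonalization of A (simultaneous row and column reduction) yields pivots 1, 2.
So there are 2 positive pivots.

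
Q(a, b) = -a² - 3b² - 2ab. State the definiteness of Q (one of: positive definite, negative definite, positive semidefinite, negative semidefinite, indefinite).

negative definite

The symmetric matrix of Q is [[-1, -1], [-1, -3]].
For the 2×2 matrix [[-1, -1], [-1, -3]]: det = -1·-3 − (-1)² = 2, trace = -4.
det > 0 so both eigenvalues share the sign of the trace; trace = -4 < 0 ⇒ both negative.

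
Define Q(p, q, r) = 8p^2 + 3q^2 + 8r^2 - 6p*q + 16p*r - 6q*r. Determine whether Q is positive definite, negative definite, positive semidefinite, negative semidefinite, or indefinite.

positive semidefinite

Write A = [[8, -3, 8], [-3, 3, -3], [8, -3, 8]].
Congruent diagonalization of A (simultaneous row and column reduction) yields pivots 8, 15/8, 0.
So there are 2 positive, 1 zero pivots.
Hence Q is positive semidefinite.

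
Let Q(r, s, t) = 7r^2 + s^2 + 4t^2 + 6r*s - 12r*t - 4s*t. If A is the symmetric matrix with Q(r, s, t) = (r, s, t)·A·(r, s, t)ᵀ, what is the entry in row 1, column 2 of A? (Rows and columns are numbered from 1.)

The coefficient of r·s in Q is 6. For a symmetric A this equals A[1,2] + A[2,1] = 2·A[1,2].
So A[1,2] = 6/2 = 3.

3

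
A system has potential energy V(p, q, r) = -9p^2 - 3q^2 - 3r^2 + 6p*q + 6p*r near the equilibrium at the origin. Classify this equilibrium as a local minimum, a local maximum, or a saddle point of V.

The Hessian at the origin is H = [[-18, 6, 6], [6, -6, 0], [6, 0, -6]].
Row-reducing H symmetrically gives the diagonal entries -18, -4, -3.
That gives 3 negative pivots.
H is negative definite, so the origin is a strict local maximum.

local maximum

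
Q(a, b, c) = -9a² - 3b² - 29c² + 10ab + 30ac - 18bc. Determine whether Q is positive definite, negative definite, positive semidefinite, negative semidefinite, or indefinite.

The symmetric matrix of Q is A = [[-9, 5, 15], [5, -3, -9], [15, -9, -29]].
Leading principal minors: Δ_1 = -9, Δ_2 = 2, Δ_3 = -4.
The signs alternate starting with Δ_1 < 0, so by Sylvester's criterion Q is negative definite.

negative definite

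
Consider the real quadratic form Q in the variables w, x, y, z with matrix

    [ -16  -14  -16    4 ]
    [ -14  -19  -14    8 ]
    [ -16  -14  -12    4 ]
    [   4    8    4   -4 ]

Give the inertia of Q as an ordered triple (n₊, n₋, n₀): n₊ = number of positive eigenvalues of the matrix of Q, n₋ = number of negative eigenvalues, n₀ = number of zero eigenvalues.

Row-reducing A symmetrically gives the diagonal entries -16, -27/4, 4, 0.
So there are 1 positive, 2 negative, 1 zero pivots.

(1, 2, 1)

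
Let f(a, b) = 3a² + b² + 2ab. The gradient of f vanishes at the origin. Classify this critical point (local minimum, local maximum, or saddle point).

The Hessian at the origin is H = [[6, 2], [2, 2]].
det H = 6·2 − (2)² = 8 > 0 and H[1,1] = 6 > 0, so H is positive definite.
Therefore the origin is a local minimum.

local minimum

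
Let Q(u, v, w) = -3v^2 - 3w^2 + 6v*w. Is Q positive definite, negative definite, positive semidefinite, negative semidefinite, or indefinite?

The symmetric matrix is A = [[0, 0, 0], [0, -3, 3], [0, 3, -3]].
Symmetric row and column elimination reduces A to a congruent diagonal form with pivots 0, -3, 0.
So there are 1 negative, 2 zero pivots.
Hence Q is negative semidefinite.

negative semidefinite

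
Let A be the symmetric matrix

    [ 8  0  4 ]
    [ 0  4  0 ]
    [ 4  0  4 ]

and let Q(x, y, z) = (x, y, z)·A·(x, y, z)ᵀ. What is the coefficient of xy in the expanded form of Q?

0

The coefficient of xy is A[1,2] + A[2,1] = 2·0 = 0.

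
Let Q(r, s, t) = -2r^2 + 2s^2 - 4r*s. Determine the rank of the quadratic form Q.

The symmetric matrix is A = [[-2, -2, 0], [-2, 2, 0], [0, 0, 0]].
Congruent diagonalization of A (simultaneous row and column reduction) yields pivots -2, 4, 0.
So there are 1 positive, 1 negative, 1 zero pivots.
The rank is the number of nonzero pivots: 2.

2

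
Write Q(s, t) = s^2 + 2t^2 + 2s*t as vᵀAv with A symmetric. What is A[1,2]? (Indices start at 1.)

1

The coefficient of s·t in Q is 2. For a symmetric A this equals A[1,2] + A[2,1] = 2·A[1,2].
So A[1,2] = 2/2 = 1.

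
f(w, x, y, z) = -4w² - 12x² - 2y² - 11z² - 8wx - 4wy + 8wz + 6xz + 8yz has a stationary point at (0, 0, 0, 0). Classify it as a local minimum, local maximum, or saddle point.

local maximum

The Hessian at the origin is H = [[-8, -8, -4, 8], [-8, -24, 0, 6], [-4, 0, -4, 8], [8, 6, 8, -22]].
Applying the same elementary operations to the rows and columns of H produces a congruent diagonal matrix with entries -8, -16, -1, -3/2.
Counting signs: 4 negative.
H is negative definite, so the origin is a strict local maximum.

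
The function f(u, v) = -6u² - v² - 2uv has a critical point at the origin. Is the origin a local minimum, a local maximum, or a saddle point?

local maximum

The Hessian at the origin is H = [[-12, -2], [-2, -2]].
det H = -12·-2 − (-2)² = 20 > 0 and H[1,1] = -12 < 0, so H is negative definite.
Therefore the origin is a local maximum.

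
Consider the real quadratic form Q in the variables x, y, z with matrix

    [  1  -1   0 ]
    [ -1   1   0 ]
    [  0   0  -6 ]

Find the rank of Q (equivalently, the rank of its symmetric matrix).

Congruent diagonalization of A (simultaneous row and column reduction) yields pivots 1, 0, -6.
That gives 1 positive, 1 negative, 1 zero pivots.
The rank is the number of nonzero pivots: 2.

2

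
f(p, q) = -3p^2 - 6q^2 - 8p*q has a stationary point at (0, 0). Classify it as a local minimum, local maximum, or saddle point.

The Hessian at the origin is H = [[-6, -8], [-8, -12]].
det H = -6·-12 − (-8)² = 8 > 0 and H[1,1] = -6 < 0, so H is negative definite.
Therefore the origin is a local maximum.

local maximum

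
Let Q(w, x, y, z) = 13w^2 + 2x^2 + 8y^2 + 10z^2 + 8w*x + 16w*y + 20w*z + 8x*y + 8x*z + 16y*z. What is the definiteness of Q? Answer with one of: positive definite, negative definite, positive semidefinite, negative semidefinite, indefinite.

The associated matrix is A = [[13, 4, 8, 10], [4, 2, 4, 4], [8, 4, 8, 8], [10, 4, 8, 10]].
Symmetric row and column elimination reduces A to a congruent diagonal form with pivots 13, 10/13, 0, 6/5.
That gives 3 positive, 1 zero pivots.
Hence Q is positive semidefinite.

positive semidefinite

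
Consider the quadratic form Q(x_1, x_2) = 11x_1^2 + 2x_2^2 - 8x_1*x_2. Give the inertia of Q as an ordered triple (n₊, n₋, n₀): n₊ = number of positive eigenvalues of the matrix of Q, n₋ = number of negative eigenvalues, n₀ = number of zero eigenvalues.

(2, 0, 0)

The symmetric matrix is A = [[11, -4], [-4, 2]].
Row-reducing A symmetrically gives the diagonal entries 11, 6/11.
That gives 2 positive pivots.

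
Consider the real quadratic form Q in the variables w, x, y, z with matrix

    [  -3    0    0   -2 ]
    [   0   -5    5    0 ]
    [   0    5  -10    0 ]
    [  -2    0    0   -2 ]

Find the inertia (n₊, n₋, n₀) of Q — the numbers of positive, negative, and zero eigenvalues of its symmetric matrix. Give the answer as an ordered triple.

Congruent diagonalization of A (simultaneous row and column reduction) yields pivots -3, -5, -5, -2/3.
Counting signs: 4 negative.

(0, 4, 0)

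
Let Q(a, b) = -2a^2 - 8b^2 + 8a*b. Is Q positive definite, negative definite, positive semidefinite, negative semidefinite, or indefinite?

negative semidefinite

Write A = [[-2, 4], [4, -8]].
Applying the same elementary operations to the rows and columns of A produces a congruent diagonal matrix with entries -2, 0.
That gives 1 negative, 1 zero pivots.
Hence Q is negative semidefinite.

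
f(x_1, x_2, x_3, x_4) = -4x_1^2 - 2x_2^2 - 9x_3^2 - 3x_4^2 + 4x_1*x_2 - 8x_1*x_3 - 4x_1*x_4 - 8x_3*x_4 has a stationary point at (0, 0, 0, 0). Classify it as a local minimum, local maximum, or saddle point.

The Hessian at the origin is H = [[-8, 4, -8, -4], [4, -4, 0, 0], [-8, 0, -18, -8], [-4, 0, -8, -6]].
Row-reducing H symmetrically gives the diagonal entries -8, -2, -2, -2.
So there are 4 negative pivots.
H is negative definite, so the origin is a strict local maximum.

local maximum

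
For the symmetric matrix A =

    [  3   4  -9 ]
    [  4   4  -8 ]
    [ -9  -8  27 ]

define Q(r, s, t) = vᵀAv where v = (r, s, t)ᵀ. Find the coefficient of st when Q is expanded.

The coefficient of st is A[2,3] + A[3,2] = 2·(-8) = -16.

-16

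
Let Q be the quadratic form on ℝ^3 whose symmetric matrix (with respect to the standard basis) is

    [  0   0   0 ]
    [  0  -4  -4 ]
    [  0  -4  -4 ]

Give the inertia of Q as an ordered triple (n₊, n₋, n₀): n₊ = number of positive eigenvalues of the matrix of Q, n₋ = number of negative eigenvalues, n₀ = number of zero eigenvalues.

Symmetric row and column elimination reduces A to a congruent diagonal form with pivots 0, -4, 0.
Counting signs: 1 negative, 2 zero.

(0, 1, 2)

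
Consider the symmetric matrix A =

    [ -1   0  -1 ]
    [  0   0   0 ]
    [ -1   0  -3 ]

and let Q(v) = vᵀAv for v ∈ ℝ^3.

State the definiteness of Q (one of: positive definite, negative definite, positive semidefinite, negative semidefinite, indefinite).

negative semidefinite

Congruent diagonalization of A (simultaneous row and column reduction) yields pivots -1, 0, -2.
That gives 2 negative, 1 zero pivots.
Hence Q is negative semidefinite.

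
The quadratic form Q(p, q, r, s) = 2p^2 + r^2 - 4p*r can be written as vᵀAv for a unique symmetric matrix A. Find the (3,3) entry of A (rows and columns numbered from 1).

The coefficient of r^2 in Q is 1, and that is exactly A[3,3].

1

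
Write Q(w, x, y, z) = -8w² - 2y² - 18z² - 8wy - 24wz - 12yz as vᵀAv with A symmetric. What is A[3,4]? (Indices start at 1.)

The coefficient of y·z in Q is -12. For a symmetric A this equals A[3,4] + A[4,3] = 2·A[3,4].
So A[3,4] = -12/2 = -6.

-6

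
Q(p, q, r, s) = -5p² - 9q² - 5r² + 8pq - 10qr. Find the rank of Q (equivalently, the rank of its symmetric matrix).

The associated matrix is A = [[-5, 4, 0, 0], [4, -9, -5, 0], [0, -5, -5, 0], [0, 0, 0, 0]].
Symmetric row and column elimination reduces A to a congruent diagonal form with pivots -5, -29/5, -20/29, 0.
That gives 3 negative, 1 zero pivots.
The rank is the number of nonzero pivots: 3.

3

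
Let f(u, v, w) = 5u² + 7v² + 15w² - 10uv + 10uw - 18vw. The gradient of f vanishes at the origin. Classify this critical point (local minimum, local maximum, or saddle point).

local minimum

The Hessian at the origin is H = [[10, -10, 10], [-10, 14, -18], [10, -18, 30]].
An LDLᵀ factorisation of H has diagonal entries 10, 4, 4.
So there are 3 positive pivots.
H is positive definite, so the origin is a strict local minimum.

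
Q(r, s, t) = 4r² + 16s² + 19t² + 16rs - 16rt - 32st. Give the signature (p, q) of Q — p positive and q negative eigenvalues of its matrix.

(2, 0)

The symmetric matrix is A = [[4, 8, -8], [8, 16, -16], [-8, -16, 19]].
Congruent diagonalization of A (simultaneous row and column reduction) yields pivots 4, 0, 3.
So there are 2 positive, 1 zero pivots.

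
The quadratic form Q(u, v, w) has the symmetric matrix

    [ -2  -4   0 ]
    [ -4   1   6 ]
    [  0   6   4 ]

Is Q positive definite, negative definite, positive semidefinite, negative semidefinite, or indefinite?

Congruent diagonalization of A (simultaneous row and column reduction) yields pivots -2, 9, 0.
That gives 1 positive, 1 negative, 1 zero pivots.
Hence Q is indefinite.

indefinite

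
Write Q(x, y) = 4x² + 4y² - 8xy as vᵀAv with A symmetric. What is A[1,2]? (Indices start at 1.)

The coefficient of x·y in Q is -8. For a symmetric A this equals A[1,2] + A[2,1] = 2·A[1,2].
So A[1,2] = -8/2 = -4.

-4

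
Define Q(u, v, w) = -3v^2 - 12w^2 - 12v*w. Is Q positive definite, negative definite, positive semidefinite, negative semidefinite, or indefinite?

negative semidefinite

The associated matrix is A = [[0, 0, 0], [0, -3, -6], [0, -6, -12]].
Symmetric row and column elimination reduces A to a congruent diagonal form with pivots 0, -3, 0.
So there are 1 negative, 2 zero pivots.
Hence Q is negative semidefinite.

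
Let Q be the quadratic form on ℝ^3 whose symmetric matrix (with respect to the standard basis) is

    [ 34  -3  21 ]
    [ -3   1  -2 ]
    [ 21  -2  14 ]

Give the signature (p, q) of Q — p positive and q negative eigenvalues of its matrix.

Row-reducing A symmetrically gives the diagonal entries 34, 25/34, 1.
So there are 3 positive pivots.

(3, 0)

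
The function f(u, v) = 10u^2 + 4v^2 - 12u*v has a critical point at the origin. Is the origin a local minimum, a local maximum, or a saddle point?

The Hessian at the origin is H = [[20, -12], [-12, 8]].
det H = 20·8 − (-12)² = 16 > 0 and H[1,1] = 20 > 0, so H is positive definite.
Therefore the origin is a local minimum.

local minimum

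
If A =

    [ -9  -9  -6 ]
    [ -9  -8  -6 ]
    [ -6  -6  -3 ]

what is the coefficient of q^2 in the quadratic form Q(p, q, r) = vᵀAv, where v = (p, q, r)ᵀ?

The coefficient of q^2 is the diagonal entry A[2,2] = -8.

-8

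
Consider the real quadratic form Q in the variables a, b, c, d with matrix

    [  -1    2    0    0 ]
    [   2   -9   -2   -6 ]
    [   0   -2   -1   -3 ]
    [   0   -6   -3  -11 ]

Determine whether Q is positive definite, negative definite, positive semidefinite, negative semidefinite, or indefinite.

negative definite

Leading principal minors: Δ_1 = -1, Δ_2 = 5, Δ_3 = -1, Δ_4 = 2.
The signs alternate starting with Δ_1 < 0, so by Sylvester's criterion Q is negative definite.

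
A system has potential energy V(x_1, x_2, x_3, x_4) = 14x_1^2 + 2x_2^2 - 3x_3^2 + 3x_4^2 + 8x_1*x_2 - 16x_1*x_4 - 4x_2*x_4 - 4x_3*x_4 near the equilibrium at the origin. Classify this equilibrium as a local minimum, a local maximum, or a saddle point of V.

saddle point

The Hessian at the origin is H = [[28, 8, 0, -16], [8, 4, 0, -4], [0, 0, -6, -4], [-16, -4, -4, 6]].
Row-reducing H symmetrically gives the diagonal entries 28, 12/7, -6, -2/3.
Counting signs: 2 positive, 2 negative.
H is indefinite, so the origin is a saddle point.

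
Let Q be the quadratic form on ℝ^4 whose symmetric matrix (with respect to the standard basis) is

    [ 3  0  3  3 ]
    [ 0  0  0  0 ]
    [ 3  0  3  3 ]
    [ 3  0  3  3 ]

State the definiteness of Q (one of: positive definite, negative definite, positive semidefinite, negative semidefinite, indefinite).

Symmetric row and column elimination reduces A to a congruent diagonal form with pivots 3, 0, 0, 0.
That gives 1 positive, 3 zero pivots.
Hence Q is positive semidefinite.

positive semidefinite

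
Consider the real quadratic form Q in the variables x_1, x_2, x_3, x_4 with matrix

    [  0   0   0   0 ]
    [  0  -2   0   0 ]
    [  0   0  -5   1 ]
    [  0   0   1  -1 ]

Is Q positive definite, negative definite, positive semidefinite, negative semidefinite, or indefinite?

Applying the same elementary operations to the rows and columns of A produces a congruent diagonal matrix with entries 0, -2, -5, -4/5.
That gives 3 negative, 1 zero pivots.
Hence Q is negative semidefinite.

negative semidefinite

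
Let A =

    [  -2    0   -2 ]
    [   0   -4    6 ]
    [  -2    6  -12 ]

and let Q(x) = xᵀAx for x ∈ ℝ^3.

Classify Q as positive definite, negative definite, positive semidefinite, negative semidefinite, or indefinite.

negative definite

Row-reducing A symmetrically gives the diagonal entries -2, -4, -1.
Counting signs: 3 negative.
Hence Q is negative definite.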